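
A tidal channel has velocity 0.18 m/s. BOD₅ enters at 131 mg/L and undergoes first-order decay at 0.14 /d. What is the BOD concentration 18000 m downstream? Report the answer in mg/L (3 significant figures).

111 mg/L

Travel time t = 18000 m / 0.18 m/s = 1.8e+04/0.18 = 1e+05 s = 1.157 d.
First-order decay: C = 131·exp(−0.14·1.157) = 131·0.8504 = 111.4 mg/L.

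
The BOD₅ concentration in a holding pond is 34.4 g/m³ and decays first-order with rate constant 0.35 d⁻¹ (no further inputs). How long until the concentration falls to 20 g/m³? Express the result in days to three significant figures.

t = ln(C₀/C)/k = ln(34.4/20)/0.35 = 0.5423/0.35 = 1.549 d.

1.55 d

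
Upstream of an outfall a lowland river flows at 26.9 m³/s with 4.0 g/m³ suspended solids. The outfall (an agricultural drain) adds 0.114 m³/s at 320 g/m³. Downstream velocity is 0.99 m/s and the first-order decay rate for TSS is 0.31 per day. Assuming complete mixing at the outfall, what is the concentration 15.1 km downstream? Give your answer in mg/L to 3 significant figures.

5.05 mg/L

After complete mixing, C₀ = (0.114·320 + 26.9·4) / 27.01 = 5.334 mg/L.
Travel time t = 1.51e+04 m / 0.99 m/s = 1.525e+04 s = 0.1765 d.
C = 5.334·exp(−0.31·0.1765) = 5.334·0.9467 = 5.049 mg/L.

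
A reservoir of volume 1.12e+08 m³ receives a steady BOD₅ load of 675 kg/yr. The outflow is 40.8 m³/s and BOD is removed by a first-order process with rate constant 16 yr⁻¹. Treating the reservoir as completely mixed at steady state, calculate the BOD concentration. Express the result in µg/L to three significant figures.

Outflow Q = 40.8 m³/s × 3.156e+07 s/yr = 1.288e+09 m³/yr.
Steady-state CSTR mass balance: W = Q·C + k·V·C, so C = W/(Q + kV).
Q + kV = 1.288e+09 + 16·1.12e+08 = 3.08e+09 m³/yr.
C = 675/3.08e+09 = 2.192e-07 kg/m³ = 0.0002192 mg/L = 0.2192 µg/L.

0.219 µg/L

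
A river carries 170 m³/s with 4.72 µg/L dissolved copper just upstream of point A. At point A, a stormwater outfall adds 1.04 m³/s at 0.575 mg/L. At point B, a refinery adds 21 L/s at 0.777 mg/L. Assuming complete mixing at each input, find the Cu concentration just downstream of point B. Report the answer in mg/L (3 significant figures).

4.72 µg/L = 0.00472 mg/L.
After input A: C = (170·0.00472 + 1.04·0.575) / 171 = 0.008188 mg/L.
21 L/s = 0.021 m³/s.
After input B: C = (171·0.008188 + 0.021·0.777) / 171.1 = 0.008282 mg/L.

0.00828 mg/L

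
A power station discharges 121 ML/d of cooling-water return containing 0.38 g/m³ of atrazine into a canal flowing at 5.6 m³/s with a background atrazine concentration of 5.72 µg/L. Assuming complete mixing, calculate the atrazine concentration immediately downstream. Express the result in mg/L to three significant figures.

121 ML/d = 1.4 m³/s.
5.72 µg/L = 0.00572 mg/L.
Flow-weighted mixing gives C = (1.4·0.38 + 5.6·0.00572) / (1.4 + 5.6) = 0.5642/7 = 0.0806 mg/L.

0.0806 mg/L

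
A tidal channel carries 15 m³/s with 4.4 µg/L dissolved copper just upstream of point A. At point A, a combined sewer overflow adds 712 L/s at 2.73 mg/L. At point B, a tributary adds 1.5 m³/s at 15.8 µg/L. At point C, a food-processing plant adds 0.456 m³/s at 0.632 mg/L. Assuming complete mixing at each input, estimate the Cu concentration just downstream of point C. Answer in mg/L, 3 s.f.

4.4 µg/L = 0.0044 mg/L.
712 L/s = 0.712 m³/s.
After input A: C = (15·0.0044 + 0.712·2.73) / 15.71 = 0.1279 mg/L.
15.8 µg/L = 0.0158 mg/L.
After input B: C = (15.71·0.1279 + 1.5·0.0158) / 17.21 = 0.1181 mg/L.
After input C: C = (17.21·0.1181 + 0.456·0.632) / 17.67 = 0.1314 mg/L.

0.131 mg/L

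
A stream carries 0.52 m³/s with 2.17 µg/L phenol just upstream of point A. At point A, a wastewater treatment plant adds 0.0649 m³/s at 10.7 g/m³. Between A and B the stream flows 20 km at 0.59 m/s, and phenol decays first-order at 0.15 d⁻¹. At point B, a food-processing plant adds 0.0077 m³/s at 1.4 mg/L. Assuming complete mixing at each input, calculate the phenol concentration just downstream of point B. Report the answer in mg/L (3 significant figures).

1.12 mg/L

2.17 µg/L = 0.00217 mg/L.
After input A: C = (0.52·0.00217 + 0.0649·10.7) / 0.5849 = 1.189 mg/L.
Over the 20 km reach to input B (t = 3.39e+04 s = 0.3923 d), decay gives C = 1.189·exp(−0.15·0.3923) = 1.121 mg/L.
After input B: C = (0.5849·1.121 + 0.0077·1.4) / 0.5926 = 1.125 mg/L.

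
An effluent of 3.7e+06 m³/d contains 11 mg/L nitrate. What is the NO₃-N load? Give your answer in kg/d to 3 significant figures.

3.7e+06 m³/d = 42.82 m³/s.
Mass flux = Q·C = 42.82 m³/s × 11 g/m³ = 471.1 g/s.
= 471.1 g/s × 86.4 = 4.07e+04 kg/d.

40700 kg/d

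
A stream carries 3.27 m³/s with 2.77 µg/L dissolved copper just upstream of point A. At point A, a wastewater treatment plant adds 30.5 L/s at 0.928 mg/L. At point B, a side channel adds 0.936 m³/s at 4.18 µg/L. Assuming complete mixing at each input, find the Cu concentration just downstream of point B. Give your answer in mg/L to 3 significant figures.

0.00974 mg/L

2.77 µg/L = 0.00277 mg/L.
30.5 L/s = 0.0305 m³/s.
After input A: C = (3.27·0.00277 + 0.0305·0.928) / 3.3 = 0.01132 mg/L.
4.18 µg/L = 0.00418 mg/L.
After input B: C = (3.3·0.01132 + 0.936·0.00418) / 4.237 = 0.009743 mg/L.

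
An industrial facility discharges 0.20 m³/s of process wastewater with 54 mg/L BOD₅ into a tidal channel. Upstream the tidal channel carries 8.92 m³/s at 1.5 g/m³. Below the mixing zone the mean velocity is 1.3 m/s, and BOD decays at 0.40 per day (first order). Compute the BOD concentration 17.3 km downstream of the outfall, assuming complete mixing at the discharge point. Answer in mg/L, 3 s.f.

After complete mixing, C₀ = (0.2·54 + 8.92·1.5) / 9.12 = 2.651 mg/L.
Travel time t = 1.73e+04 m / 1.3 m/s = 1.331e+04 s = 0.154 d.
C = 2.651·exp(−0.40·0.154) = 2.651·0.9402 = 2.493 mg/L.

2.49 mg/L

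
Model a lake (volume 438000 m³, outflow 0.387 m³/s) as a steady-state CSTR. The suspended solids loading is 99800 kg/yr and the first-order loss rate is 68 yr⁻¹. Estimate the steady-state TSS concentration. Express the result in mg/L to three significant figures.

Outflow Q = 0.387 m³/s × 3.156e+07 s/yr = 1.221e+07 m³/yr.
Steady-state CSTR mass balance: W = Q·C + k·V·C, so C = W/(Q + kV).
Q + kV = 1.221e+07 + 68·438000 = 4.2e+07 m³/yr.
C = 99800/4.2e+07 = 0.002376 kg/m³ = 2.376 mg/L.

2.38 mg/L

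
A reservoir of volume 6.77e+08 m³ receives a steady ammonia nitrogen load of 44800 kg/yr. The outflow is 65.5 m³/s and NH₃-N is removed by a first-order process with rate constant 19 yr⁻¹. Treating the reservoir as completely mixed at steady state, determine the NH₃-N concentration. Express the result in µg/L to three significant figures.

3.00 µg/L

Outflow Q = 65.5 m³/s × 3.156e+07 s/yr = 2.067e+09 m³/yr.
Steady-state CSTR mass balance: W = Q·C + k·V·C, so C = W/(Q + kV).
Q + kV = 2.067e+09 + 19·6.77e+08 = 1.493e+10 m³/yr.
C = 44800/1.493e+10 = 3.001e-06 kg/m³ = 0.003001 mg/L = 3.001 µg/L.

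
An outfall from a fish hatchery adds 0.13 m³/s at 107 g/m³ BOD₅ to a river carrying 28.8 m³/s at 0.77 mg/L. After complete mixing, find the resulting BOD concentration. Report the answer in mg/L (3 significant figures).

By mass balance at complete mixing, C = (0.13·107 + 28.8·0.77) / (0.13 + 28.8) = 36.09/28.93 = 1.247 mg/L.

1.25 mg/L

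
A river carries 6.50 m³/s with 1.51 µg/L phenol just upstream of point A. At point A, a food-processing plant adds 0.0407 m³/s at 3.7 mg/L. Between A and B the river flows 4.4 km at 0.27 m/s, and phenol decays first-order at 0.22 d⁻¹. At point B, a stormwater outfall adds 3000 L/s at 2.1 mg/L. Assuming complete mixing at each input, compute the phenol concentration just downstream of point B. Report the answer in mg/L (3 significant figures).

1.51 µg/L = 0.00151 mg/L.
After input A: C = (6.5·0.00151 + 0.0407·3.7) / 6.541 = 0.02452 mg/L.
Over the 4.4 km reach to input B (t = 1.63e+04 s = 0.1886 d), decay gives C = 0.02452·exp(−0.22·0.1886) = 0.02353 mg/L.
3000 L/s = 3 m³/s.
After input B: C = (6.541·0.02353 + 3·2.1) / 9.541 = 0.6765 mg/L.

0.676 mg/L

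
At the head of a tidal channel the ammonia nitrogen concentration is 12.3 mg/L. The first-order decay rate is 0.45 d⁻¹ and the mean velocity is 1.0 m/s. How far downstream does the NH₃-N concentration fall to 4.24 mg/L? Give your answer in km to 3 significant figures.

From C = C₀·e^(−kt), t = ln(C₀/C)/k = ln(12.3/4.24)/0.45 = 1.065/0.45 = 2.367 d.
Distance = v·t = 1.0 m/s × 2.045e+05 s = 2.045e+05 m = 204.5 km.

204 km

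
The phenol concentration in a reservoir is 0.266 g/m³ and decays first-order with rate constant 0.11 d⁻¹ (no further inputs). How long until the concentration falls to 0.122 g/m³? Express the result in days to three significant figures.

t = ln(C₀/C)/k = ln(0.266/0.122)/0.11 = 0.7795/0.11 = 7.086 d.

7.09 d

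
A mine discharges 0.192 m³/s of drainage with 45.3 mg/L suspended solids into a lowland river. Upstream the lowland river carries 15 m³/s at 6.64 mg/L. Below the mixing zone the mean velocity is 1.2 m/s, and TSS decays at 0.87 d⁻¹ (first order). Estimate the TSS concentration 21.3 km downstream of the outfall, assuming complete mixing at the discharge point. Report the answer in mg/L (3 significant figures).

After complete mixing, C₀ = (0.192·45.3 + 15·6.64) / 15.19 = 7.129 mg/L.
Travel time t = 2.13e+04 m / 1.2 m/s = 1.775e+04 s = 0.2054 d.
C = 7.129·exp(−0.87·0.2054) = 7.129·0.8363 = 5.962 mg/L.

5.96 mg/L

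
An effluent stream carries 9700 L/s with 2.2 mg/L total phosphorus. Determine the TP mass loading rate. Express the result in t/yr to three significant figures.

673 t/yr

9700 L/s = 9.7 m³/s.
Mass flux = Q·C = 9.7 m³/s × 2.2 g/m³ = 21.34 g/s.
= 21.34 g/s × 31.56 = 673.4 t/yr.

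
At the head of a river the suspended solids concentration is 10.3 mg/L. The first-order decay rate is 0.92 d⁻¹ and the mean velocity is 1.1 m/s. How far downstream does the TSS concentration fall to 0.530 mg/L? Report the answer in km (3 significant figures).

From C = C₀·e^(−kt), t = ln(C₀/C)/k = ln(10.3/0.530)/0.92 = 2.967/0.92 = 3.225 d.
Distance = v·t = 1.1 m/s × 2.786e+05 s = 3.065e+05 m = 306.5 km.

307 km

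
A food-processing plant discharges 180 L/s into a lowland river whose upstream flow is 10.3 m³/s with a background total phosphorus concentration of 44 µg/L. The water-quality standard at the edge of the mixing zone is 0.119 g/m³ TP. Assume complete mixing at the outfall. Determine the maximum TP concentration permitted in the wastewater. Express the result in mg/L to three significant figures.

180 L/s = 0.18 m³/s.
44 µg/L = 0.044 mg/L.
Mass balance: 0.119·10.48 = 0.18·Cₑ + 10.3·0.044.
Cₑ = (1.247 − 0.4532) / 0.18 = 4.411 mg/L.

4.41 mg/L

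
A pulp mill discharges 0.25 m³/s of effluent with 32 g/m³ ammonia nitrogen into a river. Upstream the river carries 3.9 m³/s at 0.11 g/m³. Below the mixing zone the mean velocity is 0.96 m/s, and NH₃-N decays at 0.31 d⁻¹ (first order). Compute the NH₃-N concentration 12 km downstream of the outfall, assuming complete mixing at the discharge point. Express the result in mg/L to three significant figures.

After complete mixing, C₀ = (0.25·32 + 3.9·0.11) / 4.15 = 2.031 mg/L.
Travel time t = 1.2e+04 m / 0.96 m/s = 1.25e+04 s = 0.1447 d.
C = 2.031·exp(−0.31·0.1447) = 2.031·0.9561 = 1.942 mg/L.

1.94 mg/L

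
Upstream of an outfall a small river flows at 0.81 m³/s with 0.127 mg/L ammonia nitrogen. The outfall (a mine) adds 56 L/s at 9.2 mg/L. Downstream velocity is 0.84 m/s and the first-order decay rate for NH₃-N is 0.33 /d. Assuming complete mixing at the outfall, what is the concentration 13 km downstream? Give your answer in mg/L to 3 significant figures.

56 L/s = 0.056 m³/s.
After complete mixing, C₀ = (0.056·9.2 + 0.81·0.127) / 0.866 = 0.7137 mg/L.
Travel time t = 1.3e+04 m / 0.84 m/s = 1.548e+04 s = 0.1791 d.
C = 0.7137·exp(−0.33·0.1791) = 0.7137·0.9426 = 0.6727 mg/L.

0.673 mg/L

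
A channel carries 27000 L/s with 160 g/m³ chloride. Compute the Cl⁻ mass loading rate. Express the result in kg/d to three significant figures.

373000 kg/d

27000 L/s = 27 m³/s.
Mass flux = Q·C = 27 m³/s × 160 g/m³ = 4320 g/s.
= 4320 g/s × 86.4 = 3.732e+05 kg/d.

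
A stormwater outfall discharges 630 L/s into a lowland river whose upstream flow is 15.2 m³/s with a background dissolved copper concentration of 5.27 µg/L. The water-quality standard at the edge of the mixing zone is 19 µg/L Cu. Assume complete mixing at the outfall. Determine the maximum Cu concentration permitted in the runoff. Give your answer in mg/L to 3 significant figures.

0.350 mg/L

630 L/s = 0.63 m³/s.
5.27 µg/L = 0.00527 mg/L.
19 µg/L = 0.019 mg/L.
Mass balance: 0.019·15.83 = 0.63·Cₑ + 15.2·0.00527.
Cₑ = (0.3008 − 0.0801) / 0.63 = 0.3503 mg/L.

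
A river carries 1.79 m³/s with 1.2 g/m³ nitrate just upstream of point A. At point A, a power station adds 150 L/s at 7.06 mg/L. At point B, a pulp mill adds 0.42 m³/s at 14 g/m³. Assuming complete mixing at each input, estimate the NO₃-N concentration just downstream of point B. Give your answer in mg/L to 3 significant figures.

150 L/s = 0.15 m³/s.
After input A: C = (1.79·1.2 + 0.15·7.06) / 1.94 = 1.653 mg/L.
After input B: C = (1.94·1.653 + 0.42·14) / 2.36 = 3.85 mg/L.

3.85 mg/L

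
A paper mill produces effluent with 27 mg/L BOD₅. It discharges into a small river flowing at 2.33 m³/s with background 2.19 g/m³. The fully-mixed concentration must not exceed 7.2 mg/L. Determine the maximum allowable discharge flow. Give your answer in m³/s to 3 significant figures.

0.590 m³/s

Mass balance at complete mixing: C_std·(Q_w + Q_r) = Q_w·C_e + Q_r·C_b.
Rearranging, Q_w = Q_r·(C_std − C_b)/(C_e − C_std) = 2.33·(7.2 − 2.19) / (27 − 7.2) = 0.5896 m³/s.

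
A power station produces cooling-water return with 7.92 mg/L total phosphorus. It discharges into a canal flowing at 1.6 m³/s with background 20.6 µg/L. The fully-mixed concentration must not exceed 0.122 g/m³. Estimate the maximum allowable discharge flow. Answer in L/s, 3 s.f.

20.8 L/s

20.6 µg/L = 0.0206 mg/L.
Mass balance at complete mixing: C_std·(Q_w + Q_r) = Q_w·C_e + Q_r·C_b.
Rearranging, Q_w = Q_r·(C_std − C_b)/(C_e − C_std) = 1.6·(0.122 − 0.0206) / (7.92 − 0.122) = 0.02081 m³/s.
= 20.81 L/s.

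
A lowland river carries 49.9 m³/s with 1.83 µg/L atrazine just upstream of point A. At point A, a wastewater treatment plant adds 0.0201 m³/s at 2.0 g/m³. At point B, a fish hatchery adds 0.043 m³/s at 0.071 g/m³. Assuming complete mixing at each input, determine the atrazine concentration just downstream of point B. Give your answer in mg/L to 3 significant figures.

0.00269 mg/L

1.83 µg/L = 0.00183 mg/L.
After input A: C = (49.9·0.00183 + 0.0201·2) / 49.92 = 0.002635 mg/L.
After input B: C = (49.92·0.002635 + 0.043·0.071) / 49.96 = 0.002693 mg/L.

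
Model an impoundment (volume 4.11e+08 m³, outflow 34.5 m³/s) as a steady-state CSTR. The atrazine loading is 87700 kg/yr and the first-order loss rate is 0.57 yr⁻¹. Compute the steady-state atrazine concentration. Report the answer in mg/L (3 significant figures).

0.0663 mg/L

Outflow Q = 34.5 m³/s × 3.156e+07 s/yr = 1.089e+09 m³/yr.
Steady-state CSTR mass balance: W = Q·C + k·V·C, so C = W/(Q + kV).
Q + kV = 1.089e+09 + 0.57·4.11e+08 = 1.323e+09 m³/yr.
C = 87700/1.323e+09 = 6.629e-05 kg/m³ = 0.06629 mg/L.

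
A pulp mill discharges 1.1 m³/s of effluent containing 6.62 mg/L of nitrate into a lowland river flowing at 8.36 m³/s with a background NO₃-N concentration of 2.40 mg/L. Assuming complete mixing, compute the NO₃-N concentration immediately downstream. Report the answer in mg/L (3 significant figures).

Flow-weighted mixing gives C = (1.1·6.62 + 8.36·2.4) / (1.1 + 8.36) = 27.35/9.46 = 2.891 mg/L.

2.89 mg/L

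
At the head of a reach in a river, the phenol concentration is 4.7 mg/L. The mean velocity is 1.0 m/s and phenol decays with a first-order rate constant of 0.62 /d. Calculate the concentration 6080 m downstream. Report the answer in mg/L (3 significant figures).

4.50 mg/L

Travel time t = 6080 m / 1.0 m/s = 6080/1.0 = 6080 s = 0.07037 d.
First-order decay: C = 4.7·exp(−0.62·0.07037) = 4.7·0.9573 = 4.499 mg/L.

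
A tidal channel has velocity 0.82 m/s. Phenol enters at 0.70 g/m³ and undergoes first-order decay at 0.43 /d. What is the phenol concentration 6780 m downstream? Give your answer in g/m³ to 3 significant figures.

Travel time t = 6780 m / 0.82 m/s = 6780/0.82 = 8268 s = 0.0957 d.
First-order decay: C = 0.70·exp(−0.43·0.0957) = 0.70·0.9597 = 0.6718 g/m³.

0.672 g/m³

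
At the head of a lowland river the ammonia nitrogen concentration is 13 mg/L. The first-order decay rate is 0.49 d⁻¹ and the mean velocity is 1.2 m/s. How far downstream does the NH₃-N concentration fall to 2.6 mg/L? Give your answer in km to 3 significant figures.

From C = C₀·e^(−kt), t = ln(C₀/C)/k = ln(13/2.6)/0.49 = 1.609/0.49 = 3.285 d.
Distance = v·t = 1.2 m/s × 2.838e+05 s = 3.405e+05 m = 340.5 km.

341 km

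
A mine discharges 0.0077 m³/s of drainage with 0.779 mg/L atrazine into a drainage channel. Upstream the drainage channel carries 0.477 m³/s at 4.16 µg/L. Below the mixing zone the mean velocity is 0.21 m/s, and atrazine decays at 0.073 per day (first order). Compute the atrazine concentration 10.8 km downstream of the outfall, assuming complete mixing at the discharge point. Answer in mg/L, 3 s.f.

0.0158 mg/L

4.16 µg/L = 0.00416 mg/L.
After complete mixing, C₀ = (0.0077·0.779 + 0.477·0.00416) / 0.4847 = 0.01647 mg/L.
Travel time t = 1.08e+04 m / 0.21 m/s = 5.143e+04 s = 0.5952 d.
C = 0.01647·exp(−0.073·0.5952) = 0.01647·0.9575 = 0.01577 mg/L.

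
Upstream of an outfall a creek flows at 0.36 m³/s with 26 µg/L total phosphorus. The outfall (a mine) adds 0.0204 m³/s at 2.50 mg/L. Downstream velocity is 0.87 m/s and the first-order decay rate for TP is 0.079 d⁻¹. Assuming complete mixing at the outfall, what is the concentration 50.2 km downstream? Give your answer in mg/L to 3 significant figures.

26 µg/L = 0.026 mg/L.
After complete mixing, C₀ = (0.0204·2.5 + 0.36·0.026) / 0.3804 = 0.1587 mg/L.
Travel time t = 5.02e+04 m / 0.87 m/s = 5.77e+04 s = 0.6678 d.
C = 0.1587·exp(−0.079·0.6678) = 0.1587·0.9486 = 0.1505 mg/L.

0.151 mg/L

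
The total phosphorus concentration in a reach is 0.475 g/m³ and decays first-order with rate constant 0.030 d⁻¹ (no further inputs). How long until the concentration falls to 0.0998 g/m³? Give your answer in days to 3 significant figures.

52.0 d

t = ln(C₀/C)/k = ln(0.475/0.0998)/0.030 = 1.56/0.030 = 52 d.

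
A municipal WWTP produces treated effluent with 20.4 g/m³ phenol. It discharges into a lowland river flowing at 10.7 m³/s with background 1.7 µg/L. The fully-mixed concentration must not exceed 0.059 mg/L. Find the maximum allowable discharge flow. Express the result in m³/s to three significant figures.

1.7 µg/L = 0.0017 mg/L.
Mass balance at complete mixing: C_std·(Q_w + Q_r) = Q_w·C_e + Q_r·C_b.
Rearranging, Q_w = Q_r·(C_std − C_b)/(C_e − C_std) = 10.7·(0.059 − 0.0017) / (20.4 − 0.059) = 0.03014 m³/s.

0.0301 m³/s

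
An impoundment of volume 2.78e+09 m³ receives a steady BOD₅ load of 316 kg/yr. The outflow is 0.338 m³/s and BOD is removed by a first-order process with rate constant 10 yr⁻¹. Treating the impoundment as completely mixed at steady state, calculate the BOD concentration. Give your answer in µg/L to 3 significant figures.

Outflow Q = 0.338 m³/s × 3.156e+07 s/yr = 1.067e+07 m³/yr.
Steady-state CSTR mass balance: W = Q·C + k·V·C, so C = W/(Q + kV).
Q + kV = 1.067e+07 + 10·2.78e+09 = 2.781e+10 m³/yr.
C = 316/2.781e+10 = 1.136e-08 kg/m³ = 1.136e-05 mg/L = 0.01136 µg/L.

0.0114 µg/L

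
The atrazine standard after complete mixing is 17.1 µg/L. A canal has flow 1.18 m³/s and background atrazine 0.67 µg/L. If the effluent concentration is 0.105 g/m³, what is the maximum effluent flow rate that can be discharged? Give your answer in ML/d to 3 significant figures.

0.67 µg/L = 0.00067 mg/L.
17.1 µg/L = 0.0171 mg/L.
Mass balance at complete mixing: C_std·(Q_w + Q_r) = Q_w·C_e + Q_r·C_b.
Rearranging, Q_w = Q_r·(C_std − C_b)/(C_e − C_std) = 1.18·(0.0171 − 0.00067) / (0.105 − 0.0171) = 0.2206 m³/s.
= 19.06 ML/d.

19.1 ML/d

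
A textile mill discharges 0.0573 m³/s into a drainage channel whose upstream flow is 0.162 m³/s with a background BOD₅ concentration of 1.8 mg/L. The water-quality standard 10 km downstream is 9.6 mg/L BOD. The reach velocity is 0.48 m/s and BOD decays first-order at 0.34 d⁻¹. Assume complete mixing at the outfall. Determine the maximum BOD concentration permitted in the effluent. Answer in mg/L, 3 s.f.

34.8 mg/L

Travel time to the compliance point: t = 1e+04/0.48 = 2.083e+04 s = 0.2411 d; decay factor exp(−0.34·0.2411) = 0.9213.
So the concentration just after mixing may be at most 9.6/0.9213 = 10.42 mg/L.
Mass balance: 10.42·0.2193 = 0.0573·Cₑ + 0.162·1.8.
Cₑ = (2.285 − 0.2916) / 0.0573 = 34.79 mg/L.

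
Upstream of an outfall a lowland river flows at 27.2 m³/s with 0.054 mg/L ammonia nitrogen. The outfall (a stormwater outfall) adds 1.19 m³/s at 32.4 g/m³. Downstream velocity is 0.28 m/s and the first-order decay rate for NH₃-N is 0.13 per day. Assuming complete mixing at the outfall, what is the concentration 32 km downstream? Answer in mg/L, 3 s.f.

After complete mixing, C₀ = (1.19·32.4 + 27.2·0.054) / 28.39 = 1.41 mg/L.
Travel time t = 3.2e+04 m / 0.28 m/s = 1.143e+05 s = 1.323 d.
C = 1.41·exp(−0.13·1.323) = 1.41·0.842 = 1.187 mg/L.

1.19 mg/L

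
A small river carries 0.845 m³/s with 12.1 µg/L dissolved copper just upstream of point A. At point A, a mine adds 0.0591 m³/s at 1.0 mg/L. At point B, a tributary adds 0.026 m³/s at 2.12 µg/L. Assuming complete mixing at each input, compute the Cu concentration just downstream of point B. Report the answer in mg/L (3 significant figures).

0.0746 mg/L

12.1 µg/L = 0.0121 mg/L.
After input A: C = (0.845·0.0121 + 0.0591·1) / 0.9041 = 0.07668 mg/L.
2.12 µg/L = 0.00212 mg/L.
After input B: C = (0.9041·0.07668 + 0.026·0.00212) / 0.9301 = 0.07459 mg/L.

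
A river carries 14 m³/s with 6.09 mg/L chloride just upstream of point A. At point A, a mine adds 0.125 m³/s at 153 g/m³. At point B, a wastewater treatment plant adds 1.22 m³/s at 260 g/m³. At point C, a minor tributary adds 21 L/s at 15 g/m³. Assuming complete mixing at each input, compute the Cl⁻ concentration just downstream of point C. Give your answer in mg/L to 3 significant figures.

27.5 mg/L

After input A: C = (14·6.09 + 0.125·153) / 14.12 = 7.39 mg/L.
After input B: C = (14.12·7.39 + 1.22·260) / 15.35 = 27.47 mg/L.
21 L/s = 0.021 m³/s.
After input C: C = (15.35·27.47 + 0.021·15) / 15.37 = 27.46 mg/L.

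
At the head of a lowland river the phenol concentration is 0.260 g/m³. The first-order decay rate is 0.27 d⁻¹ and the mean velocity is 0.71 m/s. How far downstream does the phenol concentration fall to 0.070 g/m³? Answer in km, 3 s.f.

298 km

From C = C₀·e^(−kt), t = ln(C₀/C)/k = ln(0.260/0.070)/0.27 = 1.312/0.27 = 4.86 d.
Distance = v·t = 0.71 m/s × 4.199e+05 s = 2.981e+05 m = 298.1 km.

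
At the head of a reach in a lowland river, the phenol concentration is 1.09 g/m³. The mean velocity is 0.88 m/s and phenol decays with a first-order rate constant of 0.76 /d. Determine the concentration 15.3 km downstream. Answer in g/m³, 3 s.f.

Travel time t = 15.3 km / 0.88 m/s = 1.53e+04/0.88 = 1.739e+04 s = 0.2012 d.
First-order decay: C = 1.09·exp(−0.76·0.2012) = 1.09·0.8582 = 0.9354 g/m³.

0.935 g/m³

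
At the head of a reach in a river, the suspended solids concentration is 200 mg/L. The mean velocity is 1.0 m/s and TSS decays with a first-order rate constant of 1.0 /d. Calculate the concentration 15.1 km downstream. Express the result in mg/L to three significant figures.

Travel time t = 15.1 km / 1.0 m/s = 1.51e+04/1.0 = 1.51e+04 s = 0.1748 d.
First-order decay: C = 200·exp(−1.0·0.1748) = 200·0.8397 = 167.9 mg/L.

168 mg/L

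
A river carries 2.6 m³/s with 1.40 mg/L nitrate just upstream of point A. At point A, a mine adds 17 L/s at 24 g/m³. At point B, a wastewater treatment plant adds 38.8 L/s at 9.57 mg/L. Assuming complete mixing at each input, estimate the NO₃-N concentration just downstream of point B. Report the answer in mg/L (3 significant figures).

1.66 mg/L

17 L/s = 0.017 m³/s.
After input A: C = (2.6·1.4 + 0.017·24) / 2.617 = 1.547 mg/L.
38.8 L/s = 0.0388 m³/s.
After input B: C = (2.617·1.547 + 0.0388·9.57) / 2.656 = 1.664 mg/L.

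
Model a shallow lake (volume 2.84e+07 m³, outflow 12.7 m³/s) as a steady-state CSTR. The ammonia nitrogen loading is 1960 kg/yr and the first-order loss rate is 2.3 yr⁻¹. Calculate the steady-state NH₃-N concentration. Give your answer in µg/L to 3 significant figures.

4.21 µg/L

Outflow Q = 12.7 m³/s × 3.156e+07 s/yr = 4.008e+08 m³/yr.
Steady-state CSTR mass balance: W = Q·C + k·V·C, so C = W/(Q + kV).
Q + kV = 4.008e+08 + 2.3·2.84e+07 = 4.661e+08 m³/yr.
C = 1960/4.661e+08 = 4.205e-06 kg/m³ = 0.004205 mg/L = 4.205 µg/L.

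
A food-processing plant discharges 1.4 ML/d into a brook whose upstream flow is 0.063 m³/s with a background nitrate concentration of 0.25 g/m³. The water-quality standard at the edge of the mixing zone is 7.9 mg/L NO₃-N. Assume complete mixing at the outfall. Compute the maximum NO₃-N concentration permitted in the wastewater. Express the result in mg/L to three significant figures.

1.4 ML/d = 0.0162 m³/s.
Mass balance: 7.9·0.0792 = 0.0162·Cₑ + 0.063·0.25.
Cₑ = (0.6257 − 0.01575) / 0.0162 = 37.64 mg/L.

37.6 mg/L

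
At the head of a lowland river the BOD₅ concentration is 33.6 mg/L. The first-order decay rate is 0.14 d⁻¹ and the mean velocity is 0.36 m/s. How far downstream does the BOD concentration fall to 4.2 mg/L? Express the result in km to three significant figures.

462 km

From C = C₀·e^(−kt), t = ln(C₀/C)/k = ln(33.6/4.2)/0.14 = 2.079/0.14 = 14.85 d.
Distance = v·t = 0.36 m/s × 1.283e+06 s = 4.62e+05 m = 462 km.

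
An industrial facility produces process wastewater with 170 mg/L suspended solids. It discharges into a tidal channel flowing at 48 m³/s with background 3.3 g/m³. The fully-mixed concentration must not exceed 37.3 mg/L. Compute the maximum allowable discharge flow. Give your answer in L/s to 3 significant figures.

12300 L/s

Mass balance at complete mixing: C_std·(Q_w + Q_r) = Q_w·C_e + Q_r·C_b.
Rearranging, Q_w = Q_r·(C_std − C_b)/(C_e − C_std) = 48·(37.3 − 3.3) / (170 − 37.3) = 12.3 m³/s.
= 1.23e+04 L/s.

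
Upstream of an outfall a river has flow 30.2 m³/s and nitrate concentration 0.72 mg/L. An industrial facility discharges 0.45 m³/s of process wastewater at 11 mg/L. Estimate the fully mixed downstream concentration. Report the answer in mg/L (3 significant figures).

0.871 mg/L

Flow-weighted mixing gives C = (0.45·11 + 30.2·0.72) / (0.45 + 30.2) = 26.69/30.65 = 0.8709 mg/L.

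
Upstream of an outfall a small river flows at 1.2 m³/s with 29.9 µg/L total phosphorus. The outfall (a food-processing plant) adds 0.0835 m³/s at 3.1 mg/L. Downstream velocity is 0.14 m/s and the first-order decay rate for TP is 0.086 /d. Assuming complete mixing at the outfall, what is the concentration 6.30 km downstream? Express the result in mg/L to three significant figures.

29.9 µg/L = 0.0299 mg/L.
After complete mixing, C₀ = (0.0835·3.1 + 1.2·0.0299) / 1.283 = 0.2296 mg/L.
Travel time t = 6300 m / 0.14 m/s = 4.5e+04 s = 0.5208 d.
C = 0.2296·exp(−0.086·0.5208) = 0.2296·0.9562 = 0.2196 mg/L.

0.220 mg/L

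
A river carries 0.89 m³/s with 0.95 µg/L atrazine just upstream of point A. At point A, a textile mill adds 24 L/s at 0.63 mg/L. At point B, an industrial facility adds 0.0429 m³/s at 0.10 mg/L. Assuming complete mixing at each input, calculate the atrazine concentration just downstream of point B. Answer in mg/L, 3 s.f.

0.0212 mg/L

0.95 µg/L = 0.00095 mg/L.
24 L/s = 0.024 m³/s.
After input A: C = (0.89·0.00095 + 0.024·0.63) / 0.914 = 0.01747 mg/L.
After input B: C = (0.914·0.01747 + 0.0429·0.1) / 0.9569 = 0.02117 mg/L.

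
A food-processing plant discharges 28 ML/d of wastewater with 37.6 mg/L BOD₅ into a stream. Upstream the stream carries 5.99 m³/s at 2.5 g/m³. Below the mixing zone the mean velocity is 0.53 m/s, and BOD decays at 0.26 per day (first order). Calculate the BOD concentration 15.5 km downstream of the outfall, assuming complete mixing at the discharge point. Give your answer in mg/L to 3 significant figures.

3.94 mg/L

28 ML/d = 0.3241 m³/s.
After complete mixing, C₀ = (0.3241·37.6 + 5.99·2.5) / 6.314 = 4.302 mg/L.
Travel time t = 1.55e+04 m / 0.53 m/s = 2.925e+04 s = 0.3385 d.
C = 4.302·exp(−0.26·0.3385) = 4.302·0.9158 = 3.939 mg/L.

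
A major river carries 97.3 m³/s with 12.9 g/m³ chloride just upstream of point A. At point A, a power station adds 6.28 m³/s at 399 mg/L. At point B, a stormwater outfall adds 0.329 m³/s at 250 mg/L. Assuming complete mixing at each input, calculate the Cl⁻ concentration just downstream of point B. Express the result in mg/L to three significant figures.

After input A: C = (97.3·12.9 + 6.28·399) / 103.6 = 36.31 mg/L.
After input B: C = (103.6·36.31 + 0.329·250) / 103.9 = 36.99 mg/L.

37.0 mg/L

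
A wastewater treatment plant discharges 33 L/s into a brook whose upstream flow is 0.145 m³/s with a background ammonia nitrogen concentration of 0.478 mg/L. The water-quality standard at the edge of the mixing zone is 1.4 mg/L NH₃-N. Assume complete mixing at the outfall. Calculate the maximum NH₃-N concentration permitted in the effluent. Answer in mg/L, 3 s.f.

33 L/s = 0.033 m³/s.
Mass balance: 1.4·0.178 = 0.033·Cₑ + 0.145·0.478.
Cₑ = (0.2492 − 0.06931) / 0.033 = 5.451 mg/L.

5.45 mg/L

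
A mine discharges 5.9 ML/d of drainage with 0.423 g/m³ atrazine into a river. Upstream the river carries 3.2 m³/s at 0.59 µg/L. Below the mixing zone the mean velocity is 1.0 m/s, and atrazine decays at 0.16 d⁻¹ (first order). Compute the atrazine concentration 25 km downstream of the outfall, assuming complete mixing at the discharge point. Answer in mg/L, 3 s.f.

5.9 ML/d = 0.06829 m³/s.
0.59 µg/L = 0.00059 mg/L.
After complete mixing, C₀ = (0.06829·0.423 + 3.2·0.00059) / 3.268 = 0.009416 mg/L.
Travel time t = 2.5e+04 m / 1.0 m/s = 2.5e+04 s = 0.2894 d.
C = 0.009416·exp(−0.16·0.2894) = 0.009416·0.9548 = 0.00899 mg/L.

0.00899 mg/L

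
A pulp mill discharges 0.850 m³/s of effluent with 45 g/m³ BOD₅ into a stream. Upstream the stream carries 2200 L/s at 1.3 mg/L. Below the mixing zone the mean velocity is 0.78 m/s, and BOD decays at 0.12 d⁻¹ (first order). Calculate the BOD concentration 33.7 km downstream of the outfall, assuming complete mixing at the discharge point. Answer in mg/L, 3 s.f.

2200 L/s = 2.2 m³/s.
After complete mixing, C₀ = (0.85·45 + 2.2·1.3) / 3.05 = 13.48 mg/L.
Travel time t = 3.37e+04 m / 0.78 m/s = 4.321e+04 s = 0.5001 d.
C = 13.48·exp(−0.12·0.5001) = 13.48·0.9418 = 12.69 mg/L.

12.7 mg/L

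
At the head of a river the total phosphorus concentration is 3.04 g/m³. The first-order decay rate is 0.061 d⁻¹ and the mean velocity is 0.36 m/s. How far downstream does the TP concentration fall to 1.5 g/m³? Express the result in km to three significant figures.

From C = C₀·e^(−kt), t = ln(C₀/C)/k = ln(3.04/1.5)/0.061 = 0.7064/0.061 = 11.58 d.
Distance = v·t = 0.36 m/s × 1.001e+06 s = 3.602e+05 m = 360.2 km.

360 km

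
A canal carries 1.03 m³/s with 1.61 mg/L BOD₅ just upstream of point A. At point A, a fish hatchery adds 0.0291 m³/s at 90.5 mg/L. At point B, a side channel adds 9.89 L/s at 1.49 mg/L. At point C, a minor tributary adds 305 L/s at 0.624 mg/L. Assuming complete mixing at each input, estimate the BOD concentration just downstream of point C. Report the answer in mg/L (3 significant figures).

After input A: C = (1.03·1.61 + 0.0291·90.5) / 1.059 = 4.052 mg/L.
9.89 L/s = 0.00989 m³/s.
After input B: C = (1.059·4.052 + 0.00989·1.49) / 1.069 = 4.029 mg/L.
305 L/s = 0.305 m³/s.
After input C: C = (1.069·4.029 + 0.305·0.624) / 1.374 = 3.273 mg/L.

3.27 mg/L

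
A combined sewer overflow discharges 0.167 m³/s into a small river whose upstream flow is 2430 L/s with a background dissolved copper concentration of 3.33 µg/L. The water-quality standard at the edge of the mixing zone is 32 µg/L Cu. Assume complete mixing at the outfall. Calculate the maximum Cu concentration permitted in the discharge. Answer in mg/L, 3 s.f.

0.449 mg/L

2430 L/s = 2.43 m³/s.
3.33 µg/L = 0.00333 mg/L.
32 µg/L = 0.032 mg/L.
Mass balance: 0.032·2.597 = 0.167·Cₑ + 2.43·0.00333.
Cₑ = (0.0831 − 0.008092) / 0.167 = 0.4492 mg/L.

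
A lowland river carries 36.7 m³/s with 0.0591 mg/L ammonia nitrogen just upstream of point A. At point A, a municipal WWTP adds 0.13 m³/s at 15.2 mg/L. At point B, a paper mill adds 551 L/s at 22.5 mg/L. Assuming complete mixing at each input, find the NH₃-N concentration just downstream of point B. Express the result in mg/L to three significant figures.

After input A: C = (36.7·0.0591 + 0.13·15.2) / 36.83 = 0.1125 mg/L.
551 L/s = 0.551 m³/s.
After input B: C = (36.83·0.1125 + 0.551·22.5) / 37.38 = 0.4425 mg/L.

0.443 mg/L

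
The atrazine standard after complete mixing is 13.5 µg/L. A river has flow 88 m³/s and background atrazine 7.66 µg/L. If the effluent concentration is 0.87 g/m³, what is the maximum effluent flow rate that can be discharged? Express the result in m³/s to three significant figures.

7.66 µg/L = 0.00766 mg/L.
13.5 µg/L = 0.0135 mg/L.
Mass balance at complete mixing: C_std·(Q_w + Q_r) = Q_w·C_e + Q_r·C_b.
Rearranging, Q_w = Q_r·(C_std − C_b)/(C_e − C_std) = 88·(0.0135 − 0.00766) / (0.87 − 0.0135) = 0.6 m³/s.

0.600 m³/s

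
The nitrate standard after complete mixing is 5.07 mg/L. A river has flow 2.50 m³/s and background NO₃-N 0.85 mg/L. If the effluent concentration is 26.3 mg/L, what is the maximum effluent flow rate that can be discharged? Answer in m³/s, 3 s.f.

0.497 m³/s

Mass balance at complete mixing: C_std·(Q_w + Q_r) = Q_w·C_e + Q_r·C_b.
Rearranging, Q_w = Q_r·(C_std − C_b)/(C_e − C_std) = 2.50·(5.07 − 0.85) / (26.3 − 5.07) = 0.4969 m³/s.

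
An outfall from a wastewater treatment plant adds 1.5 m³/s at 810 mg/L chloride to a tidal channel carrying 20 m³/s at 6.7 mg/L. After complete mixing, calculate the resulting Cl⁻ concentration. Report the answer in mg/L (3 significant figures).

62.7 mg/L

By mass balance at complete mixing, C = (1.5·810 + 20·6.7) / (1.5 + 20) = 1349/21.5 = 62.74 mg/L.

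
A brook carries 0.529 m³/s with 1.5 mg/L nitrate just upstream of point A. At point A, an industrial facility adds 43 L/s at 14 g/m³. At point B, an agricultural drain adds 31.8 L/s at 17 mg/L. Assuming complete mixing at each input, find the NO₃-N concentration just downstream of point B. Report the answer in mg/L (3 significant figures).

3.21 mg/L

43 L/s = 0.043 m³/s.
After input A: C = (0.529·1.5 + 0.043·14) / 0.572 = 2.44 mg/L.
31.8 L/s = 0.0318 m³/s.
After input B: C = (0.572·2.44 + 0.0318·17) / 0.6038 = 3.207 mg/L.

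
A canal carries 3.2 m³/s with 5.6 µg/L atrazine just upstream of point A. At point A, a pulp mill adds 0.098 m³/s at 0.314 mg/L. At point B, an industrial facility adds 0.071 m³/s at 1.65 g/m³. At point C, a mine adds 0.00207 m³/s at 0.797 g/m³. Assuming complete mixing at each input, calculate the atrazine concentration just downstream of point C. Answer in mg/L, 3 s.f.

0.0497 mg/L

5.6 µg/L = 0.0056 mg/L.
After input A: C = (3.2·0.0056 + 0.098·0.314) / 3.298 = 0.01476 mg/L.
After input B: C = (3.298·0.01476 + 0.071·1.65) / 3.369 = 0.04923 mg/L.
After input C: C = (3.369·0.04923 + 0.00207·0.797) / 3.371 = 0.04969 mg/L.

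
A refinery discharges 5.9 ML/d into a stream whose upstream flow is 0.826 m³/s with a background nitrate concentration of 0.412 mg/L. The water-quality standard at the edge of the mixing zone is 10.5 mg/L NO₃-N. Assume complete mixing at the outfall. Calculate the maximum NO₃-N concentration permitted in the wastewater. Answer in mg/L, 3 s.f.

133 mg/L

5.9 ML/d = 0.06829 m³/s.
Mass balance: 10.5·0.8943 = 0.06829·Cₑ + 0.826·0.412.
Cₑ = (9.39 − 0.3403) / 0.06829 = 132.5 mg/L.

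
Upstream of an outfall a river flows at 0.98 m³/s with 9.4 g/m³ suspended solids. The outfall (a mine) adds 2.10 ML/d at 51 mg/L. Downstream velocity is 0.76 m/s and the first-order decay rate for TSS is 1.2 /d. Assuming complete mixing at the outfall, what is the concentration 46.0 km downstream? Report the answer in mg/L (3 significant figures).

2.10 ML/d = 0.02431 m³/s.
After complete mixing, C₀ = (0.02431·51 + 0.98·9.4) / 1.004 = 10.41 mg/L.
Travel time t = 4.6e+04 m / 0.76 m/s = 6.053e+04 s = 0.7005 d.
C = 10.41·exp(−1.2·0.7005) = 10.41·0.4314 = 4.49 mg/L.

4.49 mg/L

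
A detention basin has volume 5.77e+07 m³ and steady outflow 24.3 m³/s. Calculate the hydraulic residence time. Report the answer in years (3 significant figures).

Q = 24.3 m³/s × 3.156e+07 s/yr = 7.668e+08 m³/yr.
Hydraulic residence time τ = V/Q = 5.77e+07/7.668e+08 = 0.07524 yr.

0.0752 yr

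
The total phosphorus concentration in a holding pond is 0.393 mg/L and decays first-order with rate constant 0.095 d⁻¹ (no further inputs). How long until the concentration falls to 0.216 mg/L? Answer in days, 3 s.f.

t = ln(C₀/C)/k = ln(0.393/0.216)/0.095 = 0.5985/0.095 = 6.3 d.

6.30 d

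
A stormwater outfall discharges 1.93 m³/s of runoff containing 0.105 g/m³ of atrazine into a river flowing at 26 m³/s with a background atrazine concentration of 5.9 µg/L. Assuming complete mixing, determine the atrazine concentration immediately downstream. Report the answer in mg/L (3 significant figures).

5.9 µg/L = 0.0059 mg/L.
By mass balance at complete mixing, C = (1.93·0.105 + 26·0.0059) / (1.93 + 26) = 0.356/27.93 = 0.01275 mg/L.

0.0127 mg/L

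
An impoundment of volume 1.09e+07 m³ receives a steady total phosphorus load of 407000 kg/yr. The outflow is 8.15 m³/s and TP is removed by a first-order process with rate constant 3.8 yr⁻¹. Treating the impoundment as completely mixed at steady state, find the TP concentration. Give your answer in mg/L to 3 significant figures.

Outflow Q = 8.15 m³/s × 3.156e+07 s/yr = 2.572e+08 m³/yr.
Steady-state CSTR mass balance: W = Q·C + k·V·C, so C = W/(Q + kV).
Q + kV = 2.572e+08 + 3.8·1.09e+07 = 2.986e+08 m³/yr.
C = 407000/2.986e+08 = 0.001363 kg/m³ = 1.363 mg/L.

1.36 mg/L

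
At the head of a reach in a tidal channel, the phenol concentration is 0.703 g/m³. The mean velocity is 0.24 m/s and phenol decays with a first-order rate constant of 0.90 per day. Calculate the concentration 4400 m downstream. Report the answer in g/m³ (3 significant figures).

0.581 g/m³

Travel time t = 4400 m / 0.24 m/s = 4400/0.24 = 1.833e+04 s = 0.2122 d.
First-order decay: C = 0.703·exp(−0.90·0.2122) = 0.703·0.8262 = 0.5808 g/m³.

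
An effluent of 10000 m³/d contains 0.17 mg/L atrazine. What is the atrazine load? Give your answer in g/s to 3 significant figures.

10000 m³/d = 0.1157 m³/s.
Mass flux = Q·C = 0.1157 m³/s × 0.17 g/m³ = 0.01968 g/s.

0.0197 g/s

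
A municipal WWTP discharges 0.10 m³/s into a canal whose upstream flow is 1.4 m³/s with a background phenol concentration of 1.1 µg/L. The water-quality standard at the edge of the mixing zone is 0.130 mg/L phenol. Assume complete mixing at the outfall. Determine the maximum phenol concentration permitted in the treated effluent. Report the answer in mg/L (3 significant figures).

1.1 µg/L = 0.0011 mg/L.
Mass balance: 0.13·1.5 = 0.1·Cₑ + 1.4·0.0011.
Cₑ = (0.195 − 0.00154) / 0.1 = 1.935 mg/L.

1.93 mg/L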